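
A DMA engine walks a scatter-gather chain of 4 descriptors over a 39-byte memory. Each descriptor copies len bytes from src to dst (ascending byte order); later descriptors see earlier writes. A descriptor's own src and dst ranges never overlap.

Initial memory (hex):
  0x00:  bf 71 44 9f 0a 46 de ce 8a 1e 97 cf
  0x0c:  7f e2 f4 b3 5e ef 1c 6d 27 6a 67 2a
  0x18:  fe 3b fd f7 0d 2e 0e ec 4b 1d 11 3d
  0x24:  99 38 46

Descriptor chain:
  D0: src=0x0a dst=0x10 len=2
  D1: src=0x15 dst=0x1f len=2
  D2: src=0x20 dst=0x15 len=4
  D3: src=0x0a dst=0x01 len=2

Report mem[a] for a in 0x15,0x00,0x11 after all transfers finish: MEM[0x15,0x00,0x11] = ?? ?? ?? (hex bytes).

[0] 0x0a->0x10 len=2 : 97 cf
[1] 0x15->0x1f len=2 : 6a 67
[2] 0x20->0x15 len=4 : 67 1d 11 3d
[3] 0x0a->0x01 len=2 : 97 cf
query mem[0x15]=0x67, mem[0x00]=0xbf, mem[0x11]=0xcf

MEM[0x15,0x00,0x11] = 67 bf cf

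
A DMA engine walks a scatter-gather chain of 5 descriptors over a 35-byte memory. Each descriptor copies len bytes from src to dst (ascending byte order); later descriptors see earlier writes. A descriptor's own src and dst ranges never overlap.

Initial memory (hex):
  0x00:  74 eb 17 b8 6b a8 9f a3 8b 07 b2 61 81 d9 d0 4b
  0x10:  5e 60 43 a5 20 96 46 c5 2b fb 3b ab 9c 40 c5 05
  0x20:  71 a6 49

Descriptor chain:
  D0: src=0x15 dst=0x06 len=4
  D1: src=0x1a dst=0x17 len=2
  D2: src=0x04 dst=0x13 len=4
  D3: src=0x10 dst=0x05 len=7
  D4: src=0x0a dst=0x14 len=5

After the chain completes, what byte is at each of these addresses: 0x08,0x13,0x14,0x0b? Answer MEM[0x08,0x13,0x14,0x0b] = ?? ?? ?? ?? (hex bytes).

#0 dst[0x06+4] := {0x96,0x46,0xc5,0x2b}
#1 dst[0x17+2] := {0x3b,0xab}
#2 dst[0x13+4] := {0x6b,0xa8,0x96,0x46}
#3 dst[0x05+7] := {0x5e,0x60,0x43,0x6b,0xa8,0x96,0x46}
#4 dst[0x14+5] := {0x96,0x46,0x81,0xd9,0xd0}
query mem[0x08]=0x6b, mem[0x13]=0x6b, mem[0x14]=0x96, mem[0x0b]=0x46

MEM[0x08,0x13,0x14,0x0b] = 6b 6b 96 46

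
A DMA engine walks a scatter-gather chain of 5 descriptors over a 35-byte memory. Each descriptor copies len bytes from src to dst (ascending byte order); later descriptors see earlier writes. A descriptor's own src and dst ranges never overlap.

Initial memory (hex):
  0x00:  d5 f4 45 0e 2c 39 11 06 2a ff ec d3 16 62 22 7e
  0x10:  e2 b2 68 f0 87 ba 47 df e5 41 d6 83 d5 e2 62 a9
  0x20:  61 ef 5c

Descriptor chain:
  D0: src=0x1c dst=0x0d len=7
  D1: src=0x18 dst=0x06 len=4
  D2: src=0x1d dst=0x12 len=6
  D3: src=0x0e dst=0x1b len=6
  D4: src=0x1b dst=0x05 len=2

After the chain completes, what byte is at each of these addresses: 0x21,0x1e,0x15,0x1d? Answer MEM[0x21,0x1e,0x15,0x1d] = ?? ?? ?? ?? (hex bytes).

MEM[0x21,0x1e,0x15,0x1d] = ef 61 61 a9

  after D0: wrote 7B at 0x0d = d5e262a961ef5c
  after D1: wrote 4B at 0x06 = e541d683
  after D2: wrote 6B at 0x12 = e262a961ef5c
  after D3: wrote 6B at 0x1b = e262a961e262
  after D4: wrote 2B at 0x05 = e262
query mem[0x21]=0xef, mem[0x1e]=0x61, mem[0x15]=0x61, mem[0x1d]=0xa9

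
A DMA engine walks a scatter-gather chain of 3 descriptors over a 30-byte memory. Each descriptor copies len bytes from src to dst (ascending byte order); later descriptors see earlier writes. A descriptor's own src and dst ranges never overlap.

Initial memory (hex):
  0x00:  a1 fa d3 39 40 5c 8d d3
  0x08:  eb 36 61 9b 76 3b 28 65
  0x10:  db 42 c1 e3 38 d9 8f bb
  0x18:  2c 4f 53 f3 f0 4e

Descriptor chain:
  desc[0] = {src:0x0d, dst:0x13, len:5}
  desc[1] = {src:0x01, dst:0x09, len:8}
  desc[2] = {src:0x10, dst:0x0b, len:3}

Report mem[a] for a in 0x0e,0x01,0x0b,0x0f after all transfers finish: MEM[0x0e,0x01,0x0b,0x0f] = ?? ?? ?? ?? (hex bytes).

  after D0: wrote 5B at 0x13 = 3b2865db42
  after D1: wrote 8B at 0x09 = fad339405c8dd3eb
  after D2: wrote 3B at 0x0b = eb42c1
query mem[0x0e]=0x8d, mem[0x01]=0xfa, mem[0x0b]=0xeb, mem[0x0f]=0xd3

MEM[0x0e,0x01,0x0b,0x0f] = 8d fa eb d3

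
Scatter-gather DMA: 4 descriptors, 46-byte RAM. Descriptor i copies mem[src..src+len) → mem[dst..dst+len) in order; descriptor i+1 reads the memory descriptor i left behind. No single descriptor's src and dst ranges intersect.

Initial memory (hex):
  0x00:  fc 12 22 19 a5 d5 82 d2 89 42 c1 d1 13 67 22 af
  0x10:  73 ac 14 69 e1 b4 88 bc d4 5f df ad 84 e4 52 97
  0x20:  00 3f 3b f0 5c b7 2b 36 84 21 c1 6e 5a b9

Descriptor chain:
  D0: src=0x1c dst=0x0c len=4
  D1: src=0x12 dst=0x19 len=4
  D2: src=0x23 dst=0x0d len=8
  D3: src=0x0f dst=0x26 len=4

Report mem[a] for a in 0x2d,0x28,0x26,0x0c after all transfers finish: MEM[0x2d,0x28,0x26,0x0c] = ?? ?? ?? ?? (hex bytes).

[0] 0x1c->0x0c len=4 : 84 e4 52 97
[1] 0x12->0x19 len=4 : 14 69 e1 b4
[2] 0x23->0x0d len=8 : f0 5c b7 2b 36 84 21 c1
[3] 0x0f->0x26 len=4 : b7 2b 36 84
query mem[0x2d]=0xb9, mem[0x28]=0x36, mem[0x26]=0xb7, mem[0x0c]=0x84

MEM[0x2d,0x28,0x26,0x0c] = b9 36 b7 84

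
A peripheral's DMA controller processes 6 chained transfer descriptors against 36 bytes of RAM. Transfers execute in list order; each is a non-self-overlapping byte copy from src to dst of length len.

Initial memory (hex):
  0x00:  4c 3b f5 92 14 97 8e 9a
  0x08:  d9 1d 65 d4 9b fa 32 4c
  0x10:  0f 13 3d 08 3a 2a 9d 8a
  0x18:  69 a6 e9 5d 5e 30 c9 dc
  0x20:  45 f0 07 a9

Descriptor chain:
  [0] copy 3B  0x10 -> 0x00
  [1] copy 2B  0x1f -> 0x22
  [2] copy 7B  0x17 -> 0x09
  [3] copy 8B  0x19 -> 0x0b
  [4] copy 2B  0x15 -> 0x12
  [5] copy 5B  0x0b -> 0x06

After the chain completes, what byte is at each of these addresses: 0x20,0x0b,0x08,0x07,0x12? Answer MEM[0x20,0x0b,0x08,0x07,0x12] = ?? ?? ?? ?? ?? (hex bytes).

D0: mem[0x00..0x02] <- [0f 13 3d]
D1: mem[0x22..0x23] <- [dc 45]
D2: mem[0x09..0x0f] <- [8a 69 a6 e9 5d 5e 30]
D3: mem[0x0b..0x12] <- [a6 e9 5d 5e 30 c9 dc 45]
D4: mem[0x12..0x13] <- [2a 9d]
D5: mem[0x06..0x0a] <- [a6 e9 5d 5e 30]
query mem[0x20]=0x45, mem[0x0b]=0xa6, mem[0x08]=0x5d, mem[0x07]=0xe9, mem[0x12]=0x2a

MEM[0x20,0x0b,0x08,0x07,0x12] = 45 a6 5d e9 2a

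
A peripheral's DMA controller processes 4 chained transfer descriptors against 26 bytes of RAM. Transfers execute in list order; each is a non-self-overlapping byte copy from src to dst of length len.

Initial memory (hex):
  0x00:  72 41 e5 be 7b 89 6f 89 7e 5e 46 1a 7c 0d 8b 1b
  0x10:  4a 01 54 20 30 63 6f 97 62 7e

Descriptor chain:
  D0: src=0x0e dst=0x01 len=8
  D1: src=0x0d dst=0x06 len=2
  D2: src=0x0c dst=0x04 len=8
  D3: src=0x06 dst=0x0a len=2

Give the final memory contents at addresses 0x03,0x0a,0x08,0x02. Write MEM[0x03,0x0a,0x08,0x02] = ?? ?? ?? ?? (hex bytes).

MEM[0x03,0x0a,0x08,0x02] = 4a 8b 4a 1b

#0 dst[0x01+8] := {0x8b,0x1b,0x4a,0x01,0x54,0x20,0x30,0x63}
#1 dst[0x06+2] := {0x0d,0x8b}
#2 dst[0x04+8] := {0x7c,0x0d,0x8b,0x1b,0x4a,0x01,0x54,0x20}
#3 dst[0x0a+2] := {0x8b,0x1b}
query mem[0x03]=0x4a, mem[0x0a]=0x8b, mem[0x08]=0x4a, mem[0x02]=0x1b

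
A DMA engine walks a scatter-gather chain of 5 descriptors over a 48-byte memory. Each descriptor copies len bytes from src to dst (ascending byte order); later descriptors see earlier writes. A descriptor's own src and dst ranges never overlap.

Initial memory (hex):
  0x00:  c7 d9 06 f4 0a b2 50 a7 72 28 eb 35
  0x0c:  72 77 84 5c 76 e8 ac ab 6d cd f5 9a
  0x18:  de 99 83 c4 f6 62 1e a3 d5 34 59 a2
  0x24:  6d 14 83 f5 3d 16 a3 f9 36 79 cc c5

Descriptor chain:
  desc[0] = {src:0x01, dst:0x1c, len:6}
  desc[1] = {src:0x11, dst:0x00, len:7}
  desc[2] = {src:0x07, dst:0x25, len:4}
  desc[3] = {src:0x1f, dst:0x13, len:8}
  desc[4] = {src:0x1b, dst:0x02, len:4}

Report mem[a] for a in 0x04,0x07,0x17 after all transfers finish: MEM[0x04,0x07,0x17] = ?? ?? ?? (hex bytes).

MEM[0x04,0x07,0x17] = 06 a7 a2

#0 dst[0x1c+6] := {0xd9,0x06,0xf4,0x0a,0xb2,0x50}
#1 dst[0x00+7] := {0xe8,0xac,0xab,0x6d,0xcd,0xf5,0x9a}
#2 dst[0x25+4] := {0xa7,0x72,0x28,0xeb}
#3 dst[0x13+8] := {0x0a,0xb2,0x50,0x59,0xa2,0x6d,0xa7,0x72}
#4 dst[0x02+4] := {0xc4,0xd9,0x06,0xf4}
query mem[0x04]=0x06, mem[0x07]=0xa7, mem[0x17]=0xa2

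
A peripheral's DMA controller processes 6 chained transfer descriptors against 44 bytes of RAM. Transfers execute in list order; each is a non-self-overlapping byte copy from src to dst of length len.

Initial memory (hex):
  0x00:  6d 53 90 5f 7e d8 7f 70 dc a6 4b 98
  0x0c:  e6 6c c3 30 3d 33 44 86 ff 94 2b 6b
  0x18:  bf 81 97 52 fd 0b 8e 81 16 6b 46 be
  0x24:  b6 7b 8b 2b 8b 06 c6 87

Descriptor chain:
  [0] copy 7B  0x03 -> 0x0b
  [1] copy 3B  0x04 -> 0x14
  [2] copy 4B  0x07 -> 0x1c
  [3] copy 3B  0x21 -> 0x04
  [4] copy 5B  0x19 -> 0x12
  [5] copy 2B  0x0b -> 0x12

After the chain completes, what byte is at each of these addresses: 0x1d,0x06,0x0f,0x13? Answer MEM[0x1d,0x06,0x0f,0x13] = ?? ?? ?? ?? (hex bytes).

#0 dst[0x0b+7] := {0x5f,0x7e,0xd8,0x7f,0x70,0xdc,0xa6}
#1 dst[0x14+3] := {0x7e,0xd8,0x7f}
#2 dst[0x1c+4] := {0x70,0xdc,0xa6,0x4b}
#3 dst[0x04+3] := {0x6b,0x46,0xbe}
#4 dst[0x12+5] := {0x81,0x97,0x52,0x70,0xdc}
#5 dst[0x12+2] := {0x5f,0x7e}
query mem[0x1d]=0xdc, mem[0x06]=0xbe, mem[0x0f]=0x70, mem[0x13]=0x7e

MEM[0x1d,0x06,0x0f,0x13] = dc be 70 7e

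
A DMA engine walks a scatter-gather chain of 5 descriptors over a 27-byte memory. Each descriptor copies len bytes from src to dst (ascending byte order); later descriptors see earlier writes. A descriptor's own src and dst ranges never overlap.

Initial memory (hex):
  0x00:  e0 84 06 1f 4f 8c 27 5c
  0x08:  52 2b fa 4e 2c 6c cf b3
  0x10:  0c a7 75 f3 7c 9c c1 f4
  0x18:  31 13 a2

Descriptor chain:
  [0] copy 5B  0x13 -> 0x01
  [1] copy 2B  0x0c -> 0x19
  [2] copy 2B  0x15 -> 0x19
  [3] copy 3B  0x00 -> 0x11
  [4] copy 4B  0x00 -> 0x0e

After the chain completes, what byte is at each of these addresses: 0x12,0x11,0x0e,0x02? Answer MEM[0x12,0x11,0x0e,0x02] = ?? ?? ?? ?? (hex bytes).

MEM[0x12,0x11,0x0e,0x02] = f3 9c e0 7c

#0 dst[0x01+5] := {0xf3,0x7c,0x9c,0xc1,0xf4}
#1 dst[0x19+2] := {0x2c,0x6c}
#2 dst[0x19+2] := {0x9c,0xc1}
#3 dst[0x11+3] := {0xe0,0xf3,0x7c}
#4 dst[0x0e+4] := {0xe0,0xf3,0x7c,0x9c}
query mem[0x12]=0xf3, mem[0x11]=0x9c, mem[0x0e]=0xe0, mem[0x02]=0x7c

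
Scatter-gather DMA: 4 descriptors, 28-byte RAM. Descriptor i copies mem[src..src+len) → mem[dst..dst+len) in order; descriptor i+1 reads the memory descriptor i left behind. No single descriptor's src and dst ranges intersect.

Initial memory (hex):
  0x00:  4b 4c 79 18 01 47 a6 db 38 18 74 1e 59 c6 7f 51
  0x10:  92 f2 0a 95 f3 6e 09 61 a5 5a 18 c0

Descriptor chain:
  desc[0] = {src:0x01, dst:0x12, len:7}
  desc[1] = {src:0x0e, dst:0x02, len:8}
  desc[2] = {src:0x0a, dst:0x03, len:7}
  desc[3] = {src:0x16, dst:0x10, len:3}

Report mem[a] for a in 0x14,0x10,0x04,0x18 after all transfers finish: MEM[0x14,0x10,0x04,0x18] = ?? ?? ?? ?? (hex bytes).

MEM[0x14,0x10,0x04,0x18] = 18 47 1e db

#0 dst[0x12+7] := {0x4c,0x79,0x18,0x01,0x47,0xa6,0xdb}
#1 dst[0x02+8] := {0x7f,0x51,0x92,0xf2,0x4c,0x79,0x18,0x01}
#2 dst[0x03+7] := {0x74,0x1e,0x59,0xc6,0x7f,0x51,0x92}
#3 dst[0x10+3] := {0x47,0xa6,0xdb}
query mem[0x14]=0x18, mem[0x10]=0x47, mem[0x04]=0x1e, mem[0x18]=0xdb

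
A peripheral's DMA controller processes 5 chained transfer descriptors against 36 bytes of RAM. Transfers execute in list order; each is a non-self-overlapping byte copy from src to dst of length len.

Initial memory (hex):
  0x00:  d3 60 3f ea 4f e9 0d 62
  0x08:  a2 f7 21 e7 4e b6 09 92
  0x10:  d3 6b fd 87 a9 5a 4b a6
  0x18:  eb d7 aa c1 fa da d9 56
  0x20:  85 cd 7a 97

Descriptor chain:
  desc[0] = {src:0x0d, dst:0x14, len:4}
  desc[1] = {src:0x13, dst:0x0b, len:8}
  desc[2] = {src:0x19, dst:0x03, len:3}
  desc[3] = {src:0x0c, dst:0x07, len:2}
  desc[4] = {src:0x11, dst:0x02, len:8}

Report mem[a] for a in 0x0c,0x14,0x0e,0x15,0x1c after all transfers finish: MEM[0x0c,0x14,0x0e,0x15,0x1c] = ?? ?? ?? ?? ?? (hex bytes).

MEM[0x0c,0x14,0x0e,0x15,0x1c] = b6 b6 92 09 fa

[0] 0x0d->0x14 len=4 : b6 09 92 d3
[1] 0x13->0x0b len=8 : 87 b6 09 92 d3 eb d7 aa
[2] 0x19->0x03 len=3 : d7 aa c1
[3] 0x0c->0x07 len=2 : b6 09
[4] 0x11->0x02 len=8 : d7 aa 87 b6 09 92 d3 eb
query mem[0x0c]=0xb6, mem[0x14]=0xb6, mem[0x0e]=0x92, mem[0x15]=0x09, mem[0x1c]=0xfa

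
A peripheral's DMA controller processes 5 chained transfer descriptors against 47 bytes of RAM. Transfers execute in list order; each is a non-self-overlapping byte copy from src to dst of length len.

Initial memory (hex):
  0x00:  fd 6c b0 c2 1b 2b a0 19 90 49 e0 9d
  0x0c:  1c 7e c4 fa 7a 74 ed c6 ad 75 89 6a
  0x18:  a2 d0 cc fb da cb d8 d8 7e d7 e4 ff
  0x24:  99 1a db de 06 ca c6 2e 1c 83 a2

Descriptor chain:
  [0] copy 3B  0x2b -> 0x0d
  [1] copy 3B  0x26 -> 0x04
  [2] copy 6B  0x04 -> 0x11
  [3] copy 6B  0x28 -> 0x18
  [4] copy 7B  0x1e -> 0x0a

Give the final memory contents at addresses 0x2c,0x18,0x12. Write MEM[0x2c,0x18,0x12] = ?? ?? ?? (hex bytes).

MEM[0x2c,0x18,0x12] = 1c 06 de

[0] 0x2b->0x0d len=3 : 2e 1c 83
[1] 0x26->0x04 len=3 : db de 06
[2] 0x04->0x11 len=6 : db de 06 19 90 49
[3] 0x28->0x18 len=6 : 06 ca c6 2e 1c 83
[4] 0x1e->0x0a len=7 : d8 d8 7e d7 e4 ff 99
query mem[0x2c]=0x1c, mem[0x18]=0x06, mem[0x12]=0xde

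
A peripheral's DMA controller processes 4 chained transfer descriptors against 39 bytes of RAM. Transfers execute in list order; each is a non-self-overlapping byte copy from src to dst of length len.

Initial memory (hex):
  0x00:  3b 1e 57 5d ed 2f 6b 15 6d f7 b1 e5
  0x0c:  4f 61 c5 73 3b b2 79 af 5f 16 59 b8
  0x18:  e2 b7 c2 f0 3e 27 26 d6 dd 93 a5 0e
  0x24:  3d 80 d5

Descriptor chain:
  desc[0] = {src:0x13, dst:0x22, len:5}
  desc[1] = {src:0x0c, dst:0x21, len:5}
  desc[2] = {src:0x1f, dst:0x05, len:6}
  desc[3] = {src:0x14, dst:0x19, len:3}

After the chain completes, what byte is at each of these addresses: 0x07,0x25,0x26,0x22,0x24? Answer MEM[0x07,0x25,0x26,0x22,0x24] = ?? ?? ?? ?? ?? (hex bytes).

[0] 0x13->0x22 len=5 : af 5f 16 59 b8
[1] 0x0c->0x21 len=5 : 4f 61 c5 73 3b
[2] 0x1f->0x05 len=6 : d6 dd 4f 61 c5 73
[3] 0x14->0x19 len=3 : 5f 16 59
query mem[0x07]=0x4f, mem[0x25]=0x3b, mem[0x26]=0xb8, mem[0x22]=0x61, mem[0x24]=0x73

MEM[0x07,0x25,0x26,0x22,0x24] = 4f 3b b8 61 73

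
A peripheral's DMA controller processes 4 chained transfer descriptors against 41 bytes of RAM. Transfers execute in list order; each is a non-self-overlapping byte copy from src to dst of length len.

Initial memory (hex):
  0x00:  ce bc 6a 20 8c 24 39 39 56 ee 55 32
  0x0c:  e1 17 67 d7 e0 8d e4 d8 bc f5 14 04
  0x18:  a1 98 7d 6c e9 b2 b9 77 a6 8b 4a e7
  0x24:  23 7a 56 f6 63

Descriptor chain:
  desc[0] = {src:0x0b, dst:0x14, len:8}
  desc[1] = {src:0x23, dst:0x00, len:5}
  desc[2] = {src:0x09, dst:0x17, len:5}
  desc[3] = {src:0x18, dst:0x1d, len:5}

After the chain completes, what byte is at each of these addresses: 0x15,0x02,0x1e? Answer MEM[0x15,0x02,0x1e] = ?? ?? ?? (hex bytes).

MEM[0x15,0x02,0x1e] = e1 7a 32

[0] 0x0b->0x14 len=8 : 32 e1 17 67 d7 e0 8d e4
[1] 0x23->0x00 len=5 : e7 23 7a 56 f6
[2] 0x09->0x17 len=5 : ee 55 32 e1 17
[3] 0x18->0x1d len=5 : 55 32 e1 17 e9
query mem[0x15]=0xe1, mem[0x02]=0x7a, mem[0x1e]=0x32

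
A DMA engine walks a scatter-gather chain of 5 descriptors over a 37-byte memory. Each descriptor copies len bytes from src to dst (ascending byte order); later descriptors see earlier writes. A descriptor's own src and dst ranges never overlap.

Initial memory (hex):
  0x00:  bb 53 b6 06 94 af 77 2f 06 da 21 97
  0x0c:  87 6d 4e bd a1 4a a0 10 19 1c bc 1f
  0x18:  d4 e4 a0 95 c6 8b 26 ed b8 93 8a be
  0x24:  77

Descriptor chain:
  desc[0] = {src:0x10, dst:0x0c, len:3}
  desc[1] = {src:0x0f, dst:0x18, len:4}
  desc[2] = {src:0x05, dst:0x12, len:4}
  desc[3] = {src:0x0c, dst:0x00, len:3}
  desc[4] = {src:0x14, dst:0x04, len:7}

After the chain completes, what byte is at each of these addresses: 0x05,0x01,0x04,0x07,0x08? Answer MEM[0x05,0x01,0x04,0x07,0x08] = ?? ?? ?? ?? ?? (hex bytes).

  after D0: wrote 3B at 0x0c = a14aa0
  after D1: wrote 4B at 0x18 = bda14aa0
  after D2: wrote 4B at 0x12 = af772f06
  after D3: wrote 3B at 0x00 = a14aa0
  after D4: wrote 7B at 0x04 = 2f06bc1fbda14a
query mem[0x05]=0x06, mem[0x01]=0x4a, mem[0x04]=0x2f, mem[0x07]=0x1f, mem[0x08]=0xbd

MEM[0x05,0x01,0x04,0x07,0x08] = 06 4a 2f 1f bd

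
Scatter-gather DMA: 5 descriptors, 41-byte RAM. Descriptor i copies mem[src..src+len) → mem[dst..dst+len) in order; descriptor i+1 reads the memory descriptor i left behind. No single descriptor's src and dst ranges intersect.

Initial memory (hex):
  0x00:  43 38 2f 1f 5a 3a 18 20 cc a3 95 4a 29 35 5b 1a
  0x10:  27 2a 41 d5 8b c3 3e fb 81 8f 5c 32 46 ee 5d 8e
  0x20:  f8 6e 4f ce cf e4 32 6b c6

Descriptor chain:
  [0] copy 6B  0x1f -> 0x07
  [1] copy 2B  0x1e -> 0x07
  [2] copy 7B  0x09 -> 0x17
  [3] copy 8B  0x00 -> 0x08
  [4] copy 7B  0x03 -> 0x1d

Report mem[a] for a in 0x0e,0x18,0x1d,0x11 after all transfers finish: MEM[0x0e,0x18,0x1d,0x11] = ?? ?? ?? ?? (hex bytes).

MEM[0x0e,0x18,0x1d,0x11] = 18 4f 1f 2a

D0: mem[0x07..0x0c] <- [8e f8 6e 4f ce cf]
D1: mem[0x07..0x08] <- [5d 8e]
D2: mem[0x17..0x1d] <- [6e 4f ce cf 35 5b 1a]
D3: mem[0x08..0x0f] <- [43 38 2f 1f 5a 3a 18 5d]
D4: mem[0x1d..0x23] <- [1f 5a 3a 18 5d 43 38]
query mem[0x0e]=0x18, mem[0x18]=0x4f, mem[0x1d]=0x1f, mem[0x11]=0x2a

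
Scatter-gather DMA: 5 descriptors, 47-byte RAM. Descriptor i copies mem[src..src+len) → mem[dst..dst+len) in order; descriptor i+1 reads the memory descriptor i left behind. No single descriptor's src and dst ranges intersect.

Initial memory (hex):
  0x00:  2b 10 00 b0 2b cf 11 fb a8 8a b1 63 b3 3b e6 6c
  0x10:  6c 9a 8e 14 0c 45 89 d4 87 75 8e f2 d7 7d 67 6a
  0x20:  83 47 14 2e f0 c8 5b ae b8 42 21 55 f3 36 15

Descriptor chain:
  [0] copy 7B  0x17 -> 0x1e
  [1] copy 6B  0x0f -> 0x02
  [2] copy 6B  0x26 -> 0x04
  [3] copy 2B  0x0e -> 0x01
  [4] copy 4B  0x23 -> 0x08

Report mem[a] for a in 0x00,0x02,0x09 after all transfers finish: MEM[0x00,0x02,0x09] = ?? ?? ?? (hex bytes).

MEM[0x00,0x02,0x09] = 2b 6c 7d

#0 dst[0x1e+7] := {0xd4,0x87,0x75,0x8e,0xf2,0xd7,0x7d}
#1 dst[0x02+6] := {0x6c,0x6c,0x9a,0x8e,0x14,0x0c}
#2 dst[0x04+6] := {0x5b,0xae,0xb8,0x42,0x21,0x55}
#3 dst[0x01+2] := {0xe6,0x6c}
#4 dst[0x08+4] := {0xd7,0x7d,0xc8,0x5b}
query mem[0x00]=0x2b, mem[0x02]=0x6c, mem[0x09]=0x7d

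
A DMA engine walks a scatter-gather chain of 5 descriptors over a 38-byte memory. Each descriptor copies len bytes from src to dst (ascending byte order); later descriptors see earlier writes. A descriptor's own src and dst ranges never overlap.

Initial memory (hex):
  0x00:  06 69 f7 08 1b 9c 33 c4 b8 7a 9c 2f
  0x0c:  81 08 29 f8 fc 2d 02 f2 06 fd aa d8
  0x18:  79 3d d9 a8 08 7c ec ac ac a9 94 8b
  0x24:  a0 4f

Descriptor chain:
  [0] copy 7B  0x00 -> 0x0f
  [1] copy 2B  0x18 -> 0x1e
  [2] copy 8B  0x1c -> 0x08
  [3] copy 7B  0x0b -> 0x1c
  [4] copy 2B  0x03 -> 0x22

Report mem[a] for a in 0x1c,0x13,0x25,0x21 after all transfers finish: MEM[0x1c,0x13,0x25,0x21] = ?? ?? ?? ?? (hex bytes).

MEM[0x1c,0x13,0x25,0x21] = 3d 1b 4f 69

[0] 0x00->0x0f len=7 : 06 69 f7 08 1b 9c 33
[1] 0x18->0x1e len=2 : 79 3d
[2] 0x1c->0x08 len=8 : 08 7c 79 3d ac a9 94 8b
[3] 0x0b->0x1c len=7 : 3d ac a9 94 8b 69 f7
[4] 0x03->0x22 len=2 : 08 1b
query mem[0x1c]=0x3d, mem[0x13]=0x1b, mem[0x25]=0x4f, mem[0x21]=0x69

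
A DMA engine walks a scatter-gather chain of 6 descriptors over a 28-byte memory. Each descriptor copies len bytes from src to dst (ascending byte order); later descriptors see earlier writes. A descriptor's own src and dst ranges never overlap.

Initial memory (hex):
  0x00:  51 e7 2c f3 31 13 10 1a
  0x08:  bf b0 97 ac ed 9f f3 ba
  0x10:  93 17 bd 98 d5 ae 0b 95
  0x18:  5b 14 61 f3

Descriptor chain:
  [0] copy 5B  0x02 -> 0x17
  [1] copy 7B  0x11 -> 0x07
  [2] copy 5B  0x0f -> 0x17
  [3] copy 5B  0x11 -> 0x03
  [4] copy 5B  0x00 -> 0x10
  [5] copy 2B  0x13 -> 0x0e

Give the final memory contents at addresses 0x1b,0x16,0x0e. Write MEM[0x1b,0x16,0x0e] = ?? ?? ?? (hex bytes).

MEM[0x1b,0x16,0x0e] = 98 0b 17

D0: mem[0x17..0x1b] <- [2c f3 31 13 10]
D1: mem[0x07..0x0d] <- [17 bd 98 d5 ae 0b 2c]
D2: mem[0x17..0x1b] <- [ba 93 17 bd 98]
D3: mem[0x03..0x07] <- [17 bd 98 d5 ae]
D4: mem[0x10..0x14] <- [51 e7 2c 17 bd]
D5: mem[0x0e..0x0f] <- [17 bd]
query mem[0x1b]=0x98, mem[0x16]=0x0b, mem[0x0e]=0x17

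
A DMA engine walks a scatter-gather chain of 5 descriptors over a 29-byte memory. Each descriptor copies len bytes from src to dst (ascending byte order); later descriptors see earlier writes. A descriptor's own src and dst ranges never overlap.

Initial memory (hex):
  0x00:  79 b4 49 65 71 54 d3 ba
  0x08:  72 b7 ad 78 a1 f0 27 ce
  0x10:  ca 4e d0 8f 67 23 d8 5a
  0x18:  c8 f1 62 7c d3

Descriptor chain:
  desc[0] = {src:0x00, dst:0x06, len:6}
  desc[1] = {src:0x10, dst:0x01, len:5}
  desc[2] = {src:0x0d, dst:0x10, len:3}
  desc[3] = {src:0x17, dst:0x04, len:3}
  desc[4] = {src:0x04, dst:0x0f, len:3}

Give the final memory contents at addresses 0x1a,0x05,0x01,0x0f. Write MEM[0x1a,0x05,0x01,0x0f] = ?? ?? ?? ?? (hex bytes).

MEM[0x1a,0x05,0x01,0x0f] = 62 c8 ca 5a

  after D0: wrote 6B at 0x06 = 79b449657154
  after D1: wrote 5B at 0x01 = ca4ed08f67
  after D2: wrote 3B at 0x10 = f027ce
  after D3: wrote 3B at 0x04 = 5ac8f1
  after D4: wrote 3B at 0x0f = 5ac8f1
query mem[0x1a]=0x62, mem[0x05]=0xc8, mem[0x01]=0xca, mem[0x0f]=0x5a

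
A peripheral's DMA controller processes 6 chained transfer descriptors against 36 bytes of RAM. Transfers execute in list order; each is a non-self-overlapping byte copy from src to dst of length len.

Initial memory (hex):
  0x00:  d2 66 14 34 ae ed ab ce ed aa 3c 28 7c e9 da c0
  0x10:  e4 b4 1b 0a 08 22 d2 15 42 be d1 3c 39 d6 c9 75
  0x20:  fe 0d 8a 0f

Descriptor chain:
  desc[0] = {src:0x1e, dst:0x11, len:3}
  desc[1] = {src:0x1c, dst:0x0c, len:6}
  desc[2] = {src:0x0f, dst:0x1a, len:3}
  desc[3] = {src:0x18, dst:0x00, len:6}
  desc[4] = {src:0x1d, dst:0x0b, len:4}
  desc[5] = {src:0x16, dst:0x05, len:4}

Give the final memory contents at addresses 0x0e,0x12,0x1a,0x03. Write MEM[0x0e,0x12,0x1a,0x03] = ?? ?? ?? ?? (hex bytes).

[0] 0x1e->0x11 len=3 : c9 75 fe
[1] 0x1c->0x0c len=6 : 39 d6 c9 75 fe 0d
[2] 0x0f->0x1a len=3 : 75 fe 0d
[3] 0x18->0x00 len=6 : 42 be 75 fe 0d d6
[4] 0x1d->0x0b len=4 : d6 c9 75 fe
[5] 0x16->0x05 len=4 : d2 15 42 be
query mem[0x0e]=0xfe, mem[0x12]=0x75, mem[0x1a]=0x75, mem[0x03]=0xfe

MEM[0x0e,0x12,0x1a,0x03] = fe 75 75 fe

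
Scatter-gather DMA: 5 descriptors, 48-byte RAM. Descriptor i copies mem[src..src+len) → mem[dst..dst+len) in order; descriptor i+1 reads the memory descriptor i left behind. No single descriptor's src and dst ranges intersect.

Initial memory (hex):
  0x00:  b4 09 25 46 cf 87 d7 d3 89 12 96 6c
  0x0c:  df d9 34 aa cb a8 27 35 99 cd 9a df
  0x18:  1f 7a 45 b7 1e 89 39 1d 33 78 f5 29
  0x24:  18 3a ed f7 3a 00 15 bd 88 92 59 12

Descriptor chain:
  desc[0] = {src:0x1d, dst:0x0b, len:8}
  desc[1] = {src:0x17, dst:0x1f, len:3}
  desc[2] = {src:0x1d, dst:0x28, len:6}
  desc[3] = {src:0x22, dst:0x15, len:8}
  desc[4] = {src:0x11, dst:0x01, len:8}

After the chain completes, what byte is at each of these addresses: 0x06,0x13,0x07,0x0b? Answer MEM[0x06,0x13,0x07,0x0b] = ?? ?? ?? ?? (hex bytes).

#0 dst[0x0b+8] := {0x89,0x39,0x1d,0x33,0x78,0xf5,0x29,0x18}
#1 dst[0x1f+3] := {0xdf,0x1f,0x7a}
#2 dst[0x28+6] := {0x89,0x39,0xdf,0x1f,0x7a,0xf5}
#3 dst[0x15+8] := {0xf5,0x29,0x18,0x3a,0xed,0xf7,0x89,0x39}
#4 dst[0x01+8] := {0x29,0x18,0x35,0x99,0xf5,0x29,0x18,0x3a}
query mem[0x06]=0x29, mem[0x13]=0x35, mem[0x07]=0x18, mem[0x0b]=0x89

MEM[0x06,0x13,0x07,0x0b] = 29 35 18 89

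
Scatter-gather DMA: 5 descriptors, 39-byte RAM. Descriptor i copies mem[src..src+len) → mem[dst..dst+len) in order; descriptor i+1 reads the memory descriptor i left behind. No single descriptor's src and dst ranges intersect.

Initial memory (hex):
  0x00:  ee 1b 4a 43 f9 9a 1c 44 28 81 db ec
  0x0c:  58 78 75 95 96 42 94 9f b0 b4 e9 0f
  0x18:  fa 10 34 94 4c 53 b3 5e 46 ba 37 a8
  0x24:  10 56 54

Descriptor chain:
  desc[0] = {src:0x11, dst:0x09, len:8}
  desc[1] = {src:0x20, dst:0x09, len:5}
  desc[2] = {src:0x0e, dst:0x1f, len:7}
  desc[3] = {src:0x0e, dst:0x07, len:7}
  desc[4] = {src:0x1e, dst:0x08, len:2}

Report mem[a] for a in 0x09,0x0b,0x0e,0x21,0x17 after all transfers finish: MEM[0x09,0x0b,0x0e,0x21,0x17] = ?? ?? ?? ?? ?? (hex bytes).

MEM[0x09,0x0b,0x0e,0x21,0x17] = e9 94 e9 fa 0f

  after D0: wrote 8B at 0x09 = 42949fb0b4e90ffa
  after D1: wrote 5B at 0x09 = 46ba37a810
  after D2: wrote 7B at 0x1f = e90ffa42949fb0
  after D3: wrote 7B at 0x07 = e90ffa42949fb0
  after D4: wrote 2B at 0x08 = b3e9
query mem[0x09]=0xe9, mem[0x0b]=0x94, mem[0x0e]=0xe9, mem[0x21]=0xfa, mem[0x17]=0x0f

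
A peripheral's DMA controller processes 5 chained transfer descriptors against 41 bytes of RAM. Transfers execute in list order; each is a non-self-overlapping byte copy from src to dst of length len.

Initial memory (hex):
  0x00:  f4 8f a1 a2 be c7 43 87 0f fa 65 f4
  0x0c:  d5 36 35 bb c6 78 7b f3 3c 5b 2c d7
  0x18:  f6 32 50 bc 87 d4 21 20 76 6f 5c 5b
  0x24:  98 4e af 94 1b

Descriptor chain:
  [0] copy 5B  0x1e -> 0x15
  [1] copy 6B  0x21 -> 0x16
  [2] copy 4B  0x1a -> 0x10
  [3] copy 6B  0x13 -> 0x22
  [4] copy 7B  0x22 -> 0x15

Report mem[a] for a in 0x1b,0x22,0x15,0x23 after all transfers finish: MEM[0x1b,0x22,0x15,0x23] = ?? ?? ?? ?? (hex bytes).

#0 dst[0x15+5] := {0x21,0x20,0x76,0x6f,0x5c}
#1 dst[0x16+6] := {0x6f,0x5c,0x5b,0x98,0x4e,0xaf}
#2 dst[0x10+4] := {0x4e,0xaf,0x87,0xd4}
#3 dst[0x22+6] := {0xd4,0x3c,0x21,0x6f,0x5c,0x5b}
#4 dst[0x15+7] := {0xd4,0x3c,0x21,0x6f,0x5c,0x5b,0x1b}
query mem[0x1b]=0x1b, mem[0x22]=0xd4, mem[0x15]=0xd4, mem[0x23]=0x3c

MEM[0x1b,0x22,0x15,0x23] = 1b d4 d4 3c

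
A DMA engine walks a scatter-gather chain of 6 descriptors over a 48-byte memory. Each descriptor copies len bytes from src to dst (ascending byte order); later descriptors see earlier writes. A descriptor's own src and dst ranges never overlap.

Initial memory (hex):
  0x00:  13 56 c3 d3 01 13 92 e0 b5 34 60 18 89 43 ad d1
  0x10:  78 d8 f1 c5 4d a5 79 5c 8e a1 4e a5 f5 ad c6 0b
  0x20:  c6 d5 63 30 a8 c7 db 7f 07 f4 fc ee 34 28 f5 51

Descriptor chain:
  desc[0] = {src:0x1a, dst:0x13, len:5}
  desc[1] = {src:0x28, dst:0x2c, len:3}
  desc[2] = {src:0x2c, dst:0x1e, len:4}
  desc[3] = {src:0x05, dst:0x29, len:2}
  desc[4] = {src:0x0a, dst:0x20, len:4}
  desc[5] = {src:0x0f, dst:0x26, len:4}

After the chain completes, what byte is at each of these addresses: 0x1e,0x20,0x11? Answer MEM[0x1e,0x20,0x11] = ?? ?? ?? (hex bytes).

[0] 0x1a->0x13 len=5 : 4e a5 f5 ad c6
[1] 0x28->0x2c len=3 : 07 f4 fc
[2] 0x2c->0x1e len=4 : 07 f4 fc 51
[3] 0x05->0x29 len=2 : 13 92
[4] 0x0a->0x20 len=4 : 60 18 89 43
[5] 0x0f->0x26 len=4 : d1 78 d8 f1
query mem[0x1e]=0x07, mem[0x20]=0x60, mem[0x11]=0xd8

MEM[0x1e,0x20,0x11] = 07 60 d8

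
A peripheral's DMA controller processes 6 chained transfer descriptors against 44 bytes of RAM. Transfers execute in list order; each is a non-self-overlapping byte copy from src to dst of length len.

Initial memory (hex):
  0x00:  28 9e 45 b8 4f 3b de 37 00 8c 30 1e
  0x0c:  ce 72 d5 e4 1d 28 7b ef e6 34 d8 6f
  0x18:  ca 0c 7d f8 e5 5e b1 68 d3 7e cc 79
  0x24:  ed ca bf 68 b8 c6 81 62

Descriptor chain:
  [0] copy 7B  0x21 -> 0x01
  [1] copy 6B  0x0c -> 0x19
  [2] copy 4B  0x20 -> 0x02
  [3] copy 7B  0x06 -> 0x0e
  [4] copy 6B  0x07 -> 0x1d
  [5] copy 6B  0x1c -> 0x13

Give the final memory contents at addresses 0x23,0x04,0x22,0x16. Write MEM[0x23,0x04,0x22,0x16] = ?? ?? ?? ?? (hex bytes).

MEM[0x23,0x04,0x22,0x16] = 79 cc ce 8c

[0] 0x21->0x01 len=7 : 7e cc 79 ed ca bf 68
[1] 0x0c->0x19 len=6 : ce 72 d5 e4 1d 28
[2] 0x20->0x02 len=4 : d3 7e cc 79
[3] 0x06->0x0e len=7 : bf 68 00 8c 30 1e ce
[4] 0x07->0x1d len=6 : 68 00 8c 30 1e ce
[5] 0x1c->0x13 len=6 : e4 68 00 8c 30 1e
query mem[0x23]=0x79, mem[0x04]=0xcc, mem[0x22]=0xce, mem[0x16]=0x8c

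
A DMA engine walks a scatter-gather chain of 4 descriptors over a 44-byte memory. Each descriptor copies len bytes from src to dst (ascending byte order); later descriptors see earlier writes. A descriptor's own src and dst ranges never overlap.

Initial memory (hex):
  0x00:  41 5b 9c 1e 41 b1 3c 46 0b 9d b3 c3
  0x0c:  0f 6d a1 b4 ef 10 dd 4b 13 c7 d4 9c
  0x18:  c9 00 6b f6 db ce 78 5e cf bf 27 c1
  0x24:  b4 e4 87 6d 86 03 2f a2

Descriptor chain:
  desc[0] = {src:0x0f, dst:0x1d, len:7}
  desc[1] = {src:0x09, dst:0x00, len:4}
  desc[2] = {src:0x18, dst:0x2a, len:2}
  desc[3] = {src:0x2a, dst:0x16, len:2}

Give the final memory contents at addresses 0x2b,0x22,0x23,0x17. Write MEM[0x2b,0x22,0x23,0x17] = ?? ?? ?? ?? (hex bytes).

D0: mem[0x1d..0x23] <- [b4 ef 10 dd 4b 13 c7]
D1: mem[0x00..0x03] <- [9d b3 c3 0f]
D2: mem[0x2a..0x2b] <- [c9 00]
D3: mem[0x16..0x17] <- [c9 00]
query mem[0x2b]=0x00, mem[0x22]=0x13, mem[0x23]=0xc7, mem[0x17]=0x00

MEM[0x2b,0x22,0x23,0x17] = 00 13 c7 00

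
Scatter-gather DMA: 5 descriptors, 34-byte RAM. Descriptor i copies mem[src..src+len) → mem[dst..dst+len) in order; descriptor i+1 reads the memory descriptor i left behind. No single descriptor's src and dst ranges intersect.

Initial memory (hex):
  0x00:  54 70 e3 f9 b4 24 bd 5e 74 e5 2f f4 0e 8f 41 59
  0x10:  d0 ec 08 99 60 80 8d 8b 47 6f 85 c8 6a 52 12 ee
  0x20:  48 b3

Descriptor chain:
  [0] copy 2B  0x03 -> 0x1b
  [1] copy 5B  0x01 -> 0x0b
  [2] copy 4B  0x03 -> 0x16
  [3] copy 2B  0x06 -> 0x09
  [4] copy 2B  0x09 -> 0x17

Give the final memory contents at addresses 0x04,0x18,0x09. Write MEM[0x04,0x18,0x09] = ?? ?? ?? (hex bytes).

[0] 0x03->0x1b len=2 : f9 b4
[1] 0x01->0x0b len=5 : 70 e3 f9 b4 24
[2] 0x03->0x16 len=4 : f9 b4 24 bd
[3] 0x06->0x09 len=2 : bd 5e
[4] 0x09->0x17 len=2 : bd 5e
query mem[0x04]=0xb4, mem[0x18]=0x5e, mem[0x09]=0xbd

MEM[0x04,0x18,0x09] = b4 5e bd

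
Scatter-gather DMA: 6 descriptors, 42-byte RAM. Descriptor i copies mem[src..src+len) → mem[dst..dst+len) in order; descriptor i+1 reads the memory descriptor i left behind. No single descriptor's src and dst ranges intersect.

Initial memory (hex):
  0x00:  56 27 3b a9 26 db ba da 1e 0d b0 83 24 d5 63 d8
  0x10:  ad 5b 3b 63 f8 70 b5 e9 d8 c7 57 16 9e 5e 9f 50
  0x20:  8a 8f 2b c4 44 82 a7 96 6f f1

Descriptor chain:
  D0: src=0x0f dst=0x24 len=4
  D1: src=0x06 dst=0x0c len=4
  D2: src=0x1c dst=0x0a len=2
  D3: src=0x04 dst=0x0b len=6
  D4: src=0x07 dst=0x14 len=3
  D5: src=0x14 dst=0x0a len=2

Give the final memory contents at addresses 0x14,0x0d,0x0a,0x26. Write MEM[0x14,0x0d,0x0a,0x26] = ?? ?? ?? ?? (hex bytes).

MEM[0x14,0x0d,0x0a,0x26] = da ba da 5b

[0] 0x0f->0x24 len=4 : d8 ad 5b 3b
[1] 0x06->0x0c len=4 : ba da 1e 0d
[2] 0x1c->0x0a len=2 : 9e 5e
[3] 0x04->0x0b len=6 : 26 db ba da 1e 0d
[4] 0x07->0x14 len=3 : da 1e 0d
[5] 0x14->0x0a len=2 : da 1e
query mem[0x14]=0xda, mem[0x0d]=0xba, mem[0x0a]=0xda, mem[0x26]=0x5b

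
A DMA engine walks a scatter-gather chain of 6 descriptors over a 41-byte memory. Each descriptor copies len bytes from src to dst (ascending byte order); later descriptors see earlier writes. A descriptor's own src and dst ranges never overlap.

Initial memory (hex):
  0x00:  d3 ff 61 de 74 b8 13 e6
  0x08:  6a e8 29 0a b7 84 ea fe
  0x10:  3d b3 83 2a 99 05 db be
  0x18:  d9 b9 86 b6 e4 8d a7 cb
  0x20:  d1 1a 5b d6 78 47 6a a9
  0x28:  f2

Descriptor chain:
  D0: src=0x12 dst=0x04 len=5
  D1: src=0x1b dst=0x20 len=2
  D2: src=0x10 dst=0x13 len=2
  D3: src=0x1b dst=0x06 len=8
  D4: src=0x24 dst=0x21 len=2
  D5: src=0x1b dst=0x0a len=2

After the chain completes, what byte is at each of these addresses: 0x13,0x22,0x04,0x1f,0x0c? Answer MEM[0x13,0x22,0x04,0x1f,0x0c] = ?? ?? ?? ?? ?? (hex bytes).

[0] 0x12->0x04 len=5 : 83 2a 99 05 db
[1] 0x1b->0x20 len=2 : b6 e4
[2] 0x10->0x13 len=2 : 3d b3
[3] 0x1b->0x06 len=8 : b6 e4 8d a7 cb b6 e4 5b
[4] 0x24->0x21 len=2 : 78 47
[5] 0x1b->0x0a len=2 : b6 e4
query mem[0x13]=0x3d, mem[0x22]=0x47, mem[0x04]=0x83, mem[0x1f]=0xcb, mem[0x0c]=0xe4

MEM[0x13,0x22,0x04,0x1f,0x0c] = 3d 47 83 cb e4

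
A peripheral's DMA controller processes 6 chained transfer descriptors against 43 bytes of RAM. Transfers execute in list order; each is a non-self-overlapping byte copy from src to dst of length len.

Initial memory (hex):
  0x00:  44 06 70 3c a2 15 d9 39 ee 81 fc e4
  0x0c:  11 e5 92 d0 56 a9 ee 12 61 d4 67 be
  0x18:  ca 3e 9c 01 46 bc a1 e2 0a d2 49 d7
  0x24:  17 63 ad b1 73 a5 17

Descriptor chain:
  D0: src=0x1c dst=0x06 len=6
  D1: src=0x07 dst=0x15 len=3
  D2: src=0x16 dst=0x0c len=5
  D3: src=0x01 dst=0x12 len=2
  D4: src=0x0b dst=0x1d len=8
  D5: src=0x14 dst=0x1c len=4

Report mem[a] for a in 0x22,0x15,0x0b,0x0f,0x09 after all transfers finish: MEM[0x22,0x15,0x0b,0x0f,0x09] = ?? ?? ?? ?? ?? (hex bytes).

MEM[0x22,0x15,0x0b,0x0f,0x09] = 9c bc d2 3e e2

#0 dst[0x06+6] := {0x46,0xbc,0xa1,0xe2,0x0a,0xd2}
#1 dst[0x15+3] := {0xbc,0xa1,0xe2}
#2 dst[0x0c+5] := {0xa1,0xe2,0xca,0x3e,0x9c}
#3 dst[0x12+2] := {0x06,0x70}
#4 dst[0x1d+8] := {0xd2,0xa1,0xe2,0xca,0x3e,0x9c,0xa9,0x06}
#5 dst[0x1c+4] := {0x61,0xbc,0xa1,0xe2}
query mem[0x22]=0x9c, mem[0x15]=0xbc, mem[0x0b]=0xd2, mem[0x0f]=0x3e, mem[0x09]=0xe2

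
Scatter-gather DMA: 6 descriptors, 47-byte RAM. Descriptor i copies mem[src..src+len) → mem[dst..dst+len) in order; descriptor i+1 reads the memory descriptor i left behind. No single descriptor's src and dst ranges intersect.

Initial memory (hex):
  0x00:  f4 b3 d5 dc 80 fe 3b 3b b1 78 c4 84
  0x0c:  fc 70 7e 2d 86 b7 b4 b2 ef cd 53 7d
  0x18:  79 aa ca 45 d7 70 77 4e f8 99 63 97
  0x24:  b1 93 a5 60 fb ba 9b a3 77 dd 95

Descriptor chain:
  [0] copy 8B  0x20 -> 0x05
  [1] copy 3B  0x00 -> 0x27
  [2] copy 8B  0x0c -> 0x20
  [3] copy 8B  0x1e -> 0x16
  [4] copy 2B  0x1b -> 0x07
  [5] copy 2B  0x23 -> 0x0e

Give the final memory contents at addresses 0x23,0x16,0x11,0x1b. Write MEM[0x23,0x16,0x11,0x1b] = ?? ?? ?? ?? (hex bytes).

MEM[0x23,0x16,0x11,0x1b] = 2d 77 b7 2d

#0 dst[0x05+8] := {0xf8,0x99,0x63,0x97,0xb1,0x93,0xa5,0x60}
#1 dst[0x27+3] := {0xf4,0xb3,0xd5}
#2 dst[0x20+8] := {0x60,0x70,0x7e,0x2d,0x86,0xb7,0xb4,0xb2}
#3 dst[0x16+8] := {0x77,0x4e,0x60,0x70,0x7e,0x2d,0x86,0xb7}
#4 dst[0x07+2] := {0x2d,0x86}
#5 dst[0x0e+2] := {0x2d,0x86}
query mem[0x23]=0x2d, mem[0x16]=0x77, mem[0x11]=0xb7, mem[0x1b]=0x2d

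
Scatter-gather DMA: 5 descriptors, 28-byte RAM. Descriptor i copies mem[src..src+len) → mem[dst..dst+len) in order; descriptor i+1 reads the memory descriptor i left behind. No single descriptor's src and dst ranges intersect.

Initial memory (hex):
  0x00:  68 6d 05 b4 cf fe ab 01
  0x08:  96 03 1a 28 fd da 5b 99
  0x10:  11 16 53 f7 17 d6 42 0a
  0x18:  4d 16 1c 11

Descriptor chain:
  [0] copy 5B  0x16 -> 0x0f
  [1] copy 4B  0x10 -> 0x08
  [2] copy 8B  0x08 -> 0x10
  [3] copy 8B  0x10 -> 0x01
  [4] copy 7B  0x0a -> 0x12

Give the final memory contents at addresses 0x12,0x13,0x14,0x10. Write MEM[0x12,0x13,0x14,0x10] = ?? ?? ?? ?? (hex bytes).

#0 dst[0x0f+5] := {0x42,0x0a,0x4d,0x16,0x1c}
#1 dst[0x08+4] := {0x0a,0x4d,0x16,0x1c}
#2 dst[0x10+8] := {0x0a,0x4d,0x16,0x1c,0xfd,0xda,0x5b,0x42}
#3 dst[0x01+8] := {0x0a,0x4d,0x16,0x1c,0xfd,0xda,0x5b,0x42}
#4 dst[0x12+7] := {0x16,0x1c,0xfd,0xda,0x5b,0x42,0x0a}
query mem[0x12]=0x16, mem[0x13]=0x1c, mem[0x14]=0xfd, mem[0x10]=0x0a

MEM[0x12,0x13,0x14,0x10] = 16 1c fd 0a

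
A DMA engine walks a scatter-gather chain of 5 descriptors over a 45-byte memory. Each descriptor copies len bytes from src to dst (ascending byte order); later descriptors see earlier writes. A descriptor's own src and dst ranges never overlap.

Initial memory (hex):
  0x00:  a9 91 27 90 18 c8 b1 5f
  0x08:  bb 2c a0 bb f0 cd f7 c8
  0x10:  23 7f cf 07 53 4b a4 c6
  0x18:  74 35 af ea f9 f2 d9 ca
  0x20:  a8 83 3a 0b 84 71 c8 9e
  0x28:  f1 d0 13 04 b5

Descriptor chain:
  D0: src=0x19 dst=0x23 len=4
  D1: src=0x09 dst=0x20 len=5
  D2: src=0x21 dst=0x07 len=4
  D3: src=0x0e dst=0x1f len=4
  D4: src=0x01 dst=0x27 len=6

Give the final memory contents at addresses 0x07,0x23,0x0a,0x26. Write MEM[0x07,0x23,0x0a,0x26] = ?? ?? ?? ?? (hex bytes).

[0] 0x19->0x23 len=4 : 35 af ea f9
[1] 0x09->0x20 len=5 : 2c a0 bb f0 cd
[2] 0x21->0x07 len=4 : a0 bb f0 cd
[3] 0x0e->0x1f len=4 : f7 c8 23 7f
[4] 0x01->0x27 len=6 : 91 27 90 18 c8 b1
query mem[0x07]=0xa0, mem[0x23]=0xf0, mem[0x0a]=0xcd, mem[0x26]=0xf9

MEM[0x07,0x23,0x0a,0x26] = a0 f0 cd f9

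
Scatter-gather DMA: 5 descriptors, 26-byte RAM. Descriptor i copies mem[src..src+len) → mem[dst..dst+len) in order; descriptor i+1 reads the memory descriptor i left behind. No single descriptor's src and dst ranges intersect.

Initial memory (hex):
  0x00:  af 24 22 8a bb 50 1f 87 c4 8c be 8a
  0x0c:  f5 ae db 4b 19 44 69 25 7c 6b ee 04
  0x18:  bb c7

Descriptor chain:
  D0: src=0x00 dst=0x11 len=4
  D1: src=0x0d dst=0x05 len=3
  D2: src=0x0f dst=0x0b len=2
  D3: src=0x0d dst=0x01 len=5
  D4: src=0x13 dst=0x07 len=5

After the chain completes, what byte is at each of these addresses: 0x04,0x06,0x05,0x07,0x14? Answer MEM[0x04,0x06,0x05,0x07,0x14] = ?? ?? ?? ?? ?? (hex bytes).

#0 dst[0x11+4] := {0xaf,0x24,0x22,0x8a}
#1 dst[0x05+3] := {0xae,0xdb,0x4b}
#2 dst[0x0b+2] := {0x4b,0x19}
#3 dst[0x01+5] := {0xae,0xdb,0x4b,0x19,0xaf}
#4 dst[0x07+5] := {0x22,0x8a,0x6b,0xee,0x04}
query mem[0x04]=0x19, mem[0x06]=0xdb, mem[0x05]=0xaf, mem[0x07]=0x22, mem[0x14]=0x8a

MEM[0x04,0x06,0x05,0x07,0x14] = 19 db af 22 8a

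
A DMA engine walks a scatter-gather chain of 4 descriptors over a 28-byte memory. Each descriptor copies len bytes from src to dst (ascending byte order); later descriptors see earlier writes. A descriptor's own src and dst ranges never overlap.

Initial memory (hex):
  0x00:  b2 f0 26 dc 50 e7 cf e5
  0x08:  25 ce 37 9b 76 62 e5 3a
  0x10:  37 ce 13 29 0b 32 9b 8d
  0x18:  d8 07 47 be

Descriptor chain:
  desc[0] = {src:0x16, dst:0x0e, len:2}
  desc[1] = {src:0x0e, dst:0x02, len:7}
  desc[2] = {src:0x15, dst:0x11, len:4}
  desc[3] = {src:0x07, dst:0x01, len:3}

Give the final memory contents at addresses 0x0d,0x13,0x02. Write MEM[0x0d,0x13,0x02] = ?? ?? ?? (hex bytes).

MEM[0x0d,0x13,0x02] = 62 8d 0b

[0] 0x16->0x0e len=2 : 9b 8d
[1] 0x0e->0x02 len=7 : 9b 8d 37 ce 13 29 0b
[2] 0x15->0x11 len=4 : 32 9b 8d d8
[3] 0x07->0x01 len=3 : 29 0b ce
query mem[0x0d]=0x62, mem[0x13]=0x8d, mem[0x02]=0x0b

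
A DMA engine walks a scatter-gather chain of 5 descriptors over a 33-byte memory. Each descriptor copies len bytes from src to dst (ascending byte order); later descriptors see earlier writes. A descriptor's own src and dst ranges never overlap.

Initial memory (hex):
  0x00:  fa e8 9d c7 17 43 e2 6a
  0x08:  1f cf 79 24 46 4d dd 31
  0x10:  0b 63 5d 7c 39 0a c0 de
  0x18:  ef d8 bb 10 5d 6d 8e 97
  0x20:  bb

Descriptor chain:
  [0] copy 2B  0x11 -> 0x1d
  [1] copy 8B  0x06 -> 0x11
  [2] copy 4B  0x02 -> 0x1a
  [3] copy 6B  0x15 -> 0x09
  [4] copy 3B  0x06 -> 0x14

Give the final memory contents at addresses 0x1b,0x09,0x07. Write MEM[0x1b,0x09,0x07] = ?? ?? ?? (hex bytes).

[0] 0x11->0x1d len=2 : 63 5d
[1] 0x06->0x11 len=8 : e2 6a 1f cf 79 24 46 4d
[2] 0x02->0x1a len=4 : 9d c7 17 43
[3] 0x15->0x09 len=6 : 79 24 46 4d d8 9d
[4] 0x06->0x14 len=3 : e2 6a 1f
query mem[0x1b]=0xc7, mem[0x09]=0x79, mem[0x07]=0x6a

MEM[0x1b,0x09,0x07] = c7 79 6a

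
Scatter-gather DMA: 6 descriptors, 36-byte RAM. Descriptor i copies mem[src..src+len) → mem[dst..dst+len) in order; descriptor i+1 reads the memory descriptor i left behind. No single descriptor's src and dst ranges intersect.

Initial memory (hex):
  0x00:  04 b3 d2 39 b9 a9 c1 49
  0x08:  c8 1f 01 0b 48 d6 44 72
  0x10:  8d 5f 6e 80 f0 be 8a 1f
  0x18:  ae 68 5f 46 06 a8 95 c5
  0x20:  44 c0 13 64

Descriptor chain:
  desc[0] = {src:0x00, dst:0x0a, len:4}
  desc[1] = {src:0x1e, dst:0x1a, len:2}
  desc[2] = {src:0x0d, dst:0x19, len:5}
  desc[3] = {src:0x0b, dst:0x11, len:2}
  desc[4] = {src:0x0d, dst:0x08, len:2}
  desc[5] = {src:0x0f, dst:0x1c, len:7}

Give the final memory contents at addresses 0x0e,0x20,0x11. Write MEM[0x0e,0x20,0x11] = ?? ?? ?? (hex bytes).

MEM[0x0e,0x20,0x11] = 44 80 b3

[0] 0x00->0x0a len=4 : 04 b3 d2 39
[1] 0x1e->0x1a len=2 : 95 c5
[2] 0x0d->0x19 len=5 : 39 44 72 8d 5f
[3] 0x0b->0x11 len=2 : b3 d2
[4] 0x0d->0x08 len=2 : 39 44
[5] 0x0f->0x1c len=7 : 72 8d b3 d2 80 f0 be
query mem[0x0e]=0x44, mem[0x20]=0x80, mem[0x11]=0xb3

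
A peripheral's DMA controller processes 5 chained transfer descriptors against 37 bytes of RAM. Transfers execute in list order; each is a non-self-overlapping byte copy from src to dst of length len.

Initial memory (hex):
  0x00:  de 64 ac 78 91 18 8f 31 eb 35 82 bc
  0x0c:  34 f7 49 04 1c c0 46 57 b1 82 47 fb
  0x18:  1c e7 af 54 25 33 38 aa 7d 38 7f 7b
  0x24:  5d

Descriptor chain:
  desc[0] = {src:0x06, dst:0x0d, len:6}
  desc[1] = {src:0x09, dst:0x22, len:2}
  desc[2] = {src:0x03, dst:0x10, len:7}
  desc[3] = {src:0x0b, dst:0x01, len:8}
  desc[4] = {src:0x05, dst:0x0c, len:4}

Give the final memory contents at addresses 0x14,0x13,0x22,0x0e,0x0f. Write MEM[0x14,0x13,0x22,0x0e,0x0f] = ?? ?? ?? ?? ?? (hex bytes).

MEM[0x14,0x13,0x22,0x0e,0x0f] = 31 8f 35 91 18

#0 dst[0x0d+6] := {0x8f,0x31,0xeb,0x35,0x82,0xbc}
#1 dst[0x22+2] := {0x35,0x82}
#2 dst[0x10+7] := {0x78,0x91,0x18,0x8f,0x31,0xeb,0x35}
#3 dst[0x01+8] := {0xbc,0x34,0x8f,0x31,0xeb,0x78,0x91,0x18}
#4 dst[0x0c+4] := {0xeb,0x78,0x91,0x18}
query mem[0x14]=0x31, mem[0x13]=0x8f, mem[0x22]=0x35, mem[0x0e]=0x91, mem[0x0f]=0x18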